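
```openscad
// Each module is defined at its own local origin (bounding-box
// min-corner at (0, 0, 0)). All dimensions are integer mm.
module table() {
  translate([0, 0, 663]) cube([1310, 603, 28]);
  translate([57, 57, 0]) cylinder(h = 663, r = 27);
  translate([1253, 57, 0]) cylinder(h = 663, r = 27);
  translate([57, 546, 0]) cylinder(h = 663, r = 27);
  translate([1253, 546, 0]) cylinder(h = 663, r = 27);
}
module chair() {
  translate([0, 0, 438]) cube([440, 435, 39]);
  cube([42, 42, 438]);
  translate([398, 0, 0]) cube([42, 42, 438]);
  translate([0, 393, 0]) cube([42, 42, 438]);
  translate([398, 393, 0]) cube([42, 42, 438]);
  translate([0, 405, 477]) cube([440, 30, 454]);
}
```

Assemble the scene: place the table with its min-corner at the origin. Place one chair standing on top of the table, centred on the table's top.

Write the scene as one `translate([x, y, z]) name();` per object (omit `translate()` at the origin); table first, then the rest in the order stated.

table();
translate([435, 84, 691]) chair();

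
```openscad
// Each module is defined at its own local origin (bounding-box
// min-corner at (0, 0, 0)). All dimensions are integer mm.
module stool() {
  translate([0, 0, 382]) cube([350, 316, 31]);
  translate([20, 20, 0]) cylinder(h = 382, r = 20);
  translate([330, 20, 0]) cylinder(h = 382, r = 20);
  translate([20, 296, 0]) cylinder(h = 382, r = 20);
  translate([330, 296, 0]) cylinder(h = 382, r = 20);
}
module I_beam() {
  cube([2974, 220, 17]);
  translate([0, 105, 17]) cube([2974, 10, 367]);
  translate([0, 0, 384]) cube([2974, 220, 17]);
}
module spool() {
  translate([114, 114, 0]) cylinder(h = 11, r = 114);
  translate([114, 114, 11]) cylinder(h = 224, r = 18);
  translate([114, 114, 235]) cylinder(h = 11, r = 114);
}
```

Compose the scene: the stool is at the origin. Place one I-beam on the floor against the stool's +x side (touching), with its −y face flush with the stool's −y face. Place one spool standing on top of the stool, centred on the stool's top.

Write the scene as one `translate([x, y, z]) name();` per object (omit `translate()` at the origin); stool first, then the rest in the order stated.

stool();
translate([350, 0, 0]) I_beam();
translate([61, 44, 413]) spool();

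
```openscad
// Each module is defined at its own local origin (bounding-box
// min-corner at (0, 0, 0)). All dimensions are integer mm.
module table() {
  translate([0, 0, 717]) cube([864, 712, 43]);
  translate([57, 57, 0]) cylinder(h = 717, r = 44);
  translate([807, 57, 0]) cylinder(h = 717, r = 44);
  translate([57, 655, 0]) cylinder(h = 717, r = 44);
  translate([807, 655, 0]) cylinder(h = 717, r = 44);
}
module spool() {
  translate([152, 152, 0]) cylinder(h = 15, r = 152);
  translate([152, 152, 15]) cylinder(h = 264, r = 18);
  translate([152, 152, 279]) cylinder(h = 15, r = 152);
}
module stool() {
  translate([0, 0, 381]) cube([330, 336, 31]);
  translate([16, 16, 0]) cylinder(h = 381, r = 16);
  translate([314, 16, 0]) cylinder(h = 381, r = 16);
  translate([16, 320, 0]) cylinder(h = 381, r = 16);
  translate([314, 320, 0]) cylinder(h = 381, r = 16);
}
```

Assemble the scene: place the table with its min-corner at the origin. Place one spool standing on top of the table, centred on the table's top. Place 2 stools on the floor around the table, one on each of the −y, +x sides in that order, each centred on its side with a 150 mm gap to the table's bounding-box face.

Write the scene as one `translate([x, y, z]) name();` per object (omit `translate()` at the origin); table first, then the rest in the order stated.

table();
translate([280, 204, 760]) spool();
translate([267, -486, 0]) stool();
translate([1014, 188, 0]) stool();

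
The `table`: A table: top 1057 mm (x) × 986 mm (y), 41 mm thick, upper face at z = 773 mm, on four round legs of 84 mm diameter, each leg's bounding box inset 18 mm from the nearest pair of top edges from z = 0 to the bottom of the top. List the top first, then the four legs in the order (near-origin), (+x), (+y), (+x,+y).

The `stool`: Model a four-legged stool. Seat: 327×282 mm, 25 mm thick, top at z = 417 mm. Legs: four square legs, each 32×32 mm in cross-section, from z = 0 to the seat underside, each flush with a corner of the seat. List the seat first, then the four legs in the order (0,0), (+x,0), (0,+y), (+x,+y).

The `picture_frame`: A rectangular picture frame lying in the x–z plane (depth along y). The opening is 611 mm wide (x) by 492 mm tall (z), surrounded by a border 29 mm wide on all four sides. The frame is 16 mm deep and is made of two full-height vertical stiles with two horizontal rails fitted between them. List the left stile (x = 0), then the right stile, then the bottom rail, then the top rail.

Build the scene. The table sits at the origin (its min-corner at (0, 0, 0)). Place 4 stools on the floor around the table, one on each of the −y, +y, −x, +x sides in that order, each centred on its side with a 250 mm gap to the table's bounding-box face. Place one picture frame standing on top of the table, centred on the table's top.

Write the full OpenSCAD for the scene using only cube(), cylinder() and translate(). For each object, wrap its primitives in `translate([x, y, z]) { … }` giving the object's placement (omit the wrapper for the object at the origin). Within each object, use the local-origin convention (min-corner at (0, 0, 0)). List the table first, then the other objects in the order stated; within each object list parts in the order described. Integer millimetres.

translate([0, 0, 732]) cube([1057, 986, 41]);
translate([60, 60, 0]) cylinder(h = 732, r = 42);
translate([997, 60, 0]) cylinder(h = 732, r = 42);
translate([60, 926, 0]) cylinder(h = 732, r = 42);
translate([997, 926, 0]) cylinder(h = 732, r = 42);
translate([365, -532, 0]) {
  translate([0, 0, 392]) cube([327, 282, 25]);
  cube([32, 32, 392]);
  translate([295, 0, 0]) cube([32, 32, 392]);
  translate([0, 250, 0]) cube([32, 32, 392]);
  translate([295, 250, 0]) cube([32, 32, 392]);
}
translate([365, 1236, 0]) {
  translate([0, 0, 392]) cube([327, 282, 25]);
  cube([32, 32, 392]);
  translate([295, 0, 0]) cube([32, 32, 392]);
  translate([0, 250, 0]) cube([32, 32, 392]);
  translate([295, 250, 0]) cube([32, 32, 392]);
}
translate([-577, 352, 0]) {
  translate([0, 0, 392]) cube([327, 282, 25]);
  cube([32, 32, 392]);
  translate([295, 0, 0]) cube([32, 32, 392]);
  translate([0, 250, 0]) cube([32, 32, 392]);
  translate([295, 250, 0]) cube([32, 32, 392]);
}
translate([1307, 352, 0]) {
  translate([0, 0, 392]) cube([327, 282, 25]);
  cube([32, 32, 392]);
  translate([295, 0, 0]) cube([32, 32, 392]);
  translate([0, 250, 0]) cube([32, 32, 392]);
  translate([295, 250, 0]) cube([32, 32, 392]);
}
translate([194, 485, 773]) {
  cube([29, 16, 550]);
  translate([640, 0, 0]) cube([29, 16, 550]);
  translate([29, 0, 0]) cube([611, 16, 29]);
  translate([29, 0, 521]) cube([611, 16, 29]);
}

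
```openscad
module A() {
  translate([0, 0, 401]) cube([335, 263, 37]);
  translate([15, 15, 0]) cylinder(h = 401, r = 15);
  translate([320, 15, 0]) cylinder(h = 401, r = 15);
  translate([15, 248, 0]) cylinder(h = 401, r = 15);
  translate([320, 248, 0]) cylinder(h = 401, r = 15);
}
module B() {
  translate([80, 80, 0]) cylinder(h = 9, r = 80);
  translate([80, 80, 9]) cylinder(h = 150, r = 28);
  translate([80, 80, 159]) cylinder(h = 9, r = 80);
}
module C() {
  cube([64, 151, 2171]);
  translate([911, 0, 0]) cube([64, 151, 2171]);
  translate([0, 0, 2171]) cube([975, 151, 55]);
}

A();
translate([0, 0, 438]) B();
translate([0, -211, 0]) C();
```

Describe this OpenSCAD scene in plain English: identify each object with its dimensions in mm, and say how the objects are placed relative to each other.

A is a four-legged stool. The seat is 335×263 mm, 37 mm thick, top at z = 438 mm. It stands on four round legs, each 30 mm in diameter, from z = 0 to the seat underside, each leg's axis is inset half a diameter from the nearest pair of seat edges (so the leg's bounding box is flush with the corner).

B is a spool: two coaxial disc flanges of radius 80 mm and thickness 9 mm, joined by a core cylinder of radius 28 mm and height 150 mm. The lower flange rests on z = 0 and the three cylinders share a vertical axis.

C is a door frame. The clear opening is 847 mm wide and 2171 mm high. Two 64 mm wide jambs, 151 mm deep, stand either side of the opening from the floor to the top of the opening. A 55 mm thick head sits across the top of both jambs, spanning the full outside width of the frame.

The spool is on top of the stool. The door frame is on the floor beside the stool on its −y side.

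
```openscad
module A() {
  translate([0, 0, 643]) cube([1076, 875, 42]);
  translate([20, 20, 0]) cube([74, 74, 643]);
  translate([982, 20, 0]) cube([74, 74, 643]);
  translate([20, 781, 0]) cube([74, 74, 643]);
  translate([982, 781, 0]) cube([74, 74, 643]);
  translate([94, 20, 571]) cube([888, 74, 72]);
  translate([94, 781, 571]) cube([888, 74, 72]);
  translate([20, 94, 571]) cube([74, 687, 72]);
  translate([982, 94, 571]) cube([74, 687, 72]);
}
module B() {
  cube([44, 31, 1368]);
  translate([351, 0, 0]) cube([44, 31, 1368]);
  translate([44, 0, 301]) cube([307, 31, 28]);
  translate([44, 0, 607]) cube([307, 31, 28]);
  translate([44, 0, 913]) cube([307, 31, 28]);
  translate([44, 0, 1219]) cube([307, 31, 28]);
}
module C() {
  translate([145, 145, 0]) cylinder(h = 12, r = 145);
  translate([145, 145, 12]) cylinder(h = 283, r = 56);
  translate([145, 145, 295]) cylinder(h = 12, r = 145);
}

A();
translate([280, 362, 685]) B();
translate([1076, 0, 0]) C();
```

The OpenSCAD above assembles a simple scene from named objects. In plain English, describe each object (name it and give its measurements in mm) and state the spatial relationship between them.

A is a table with a 1076×875 mm rectangular top, 42 mm thick, top surface at z = 685 mm, supported by four 74×74 mm square legs, each inset 20 mm from the nearest pair of top edges, running from the floor. Four apron rails, 74 mm thick and 72 mm tall, run between adjacent legs with their top edges flush with the underside of the top and their outer faces flush with the legs' outer faces.

B is a straight ladder. Two 44×31 mm vertical rails, 1368 mm tall, stand 395 mm apart (outside-to-outside) with their front faces coplanar on the −y side. 4 rungs, each 31 mm deep and 28 mm tall, span between the inner faces of the rails, front faces flush with the rails. The lowest rung's underside is at z = 301 mm and rungs are spaced 306 mm apart (underside to underside).

C is a spool: two coaxial disc flanges of radius 145 mm and thickness 12 mm, joined by a core cylinder of radius 56 mm and height 283 mm. The lower flange rests on z = 0 and the three cylinders share a vertical axis.

The ladder is on top of the table. The spool is against the table's +x side, with their −y faces flush.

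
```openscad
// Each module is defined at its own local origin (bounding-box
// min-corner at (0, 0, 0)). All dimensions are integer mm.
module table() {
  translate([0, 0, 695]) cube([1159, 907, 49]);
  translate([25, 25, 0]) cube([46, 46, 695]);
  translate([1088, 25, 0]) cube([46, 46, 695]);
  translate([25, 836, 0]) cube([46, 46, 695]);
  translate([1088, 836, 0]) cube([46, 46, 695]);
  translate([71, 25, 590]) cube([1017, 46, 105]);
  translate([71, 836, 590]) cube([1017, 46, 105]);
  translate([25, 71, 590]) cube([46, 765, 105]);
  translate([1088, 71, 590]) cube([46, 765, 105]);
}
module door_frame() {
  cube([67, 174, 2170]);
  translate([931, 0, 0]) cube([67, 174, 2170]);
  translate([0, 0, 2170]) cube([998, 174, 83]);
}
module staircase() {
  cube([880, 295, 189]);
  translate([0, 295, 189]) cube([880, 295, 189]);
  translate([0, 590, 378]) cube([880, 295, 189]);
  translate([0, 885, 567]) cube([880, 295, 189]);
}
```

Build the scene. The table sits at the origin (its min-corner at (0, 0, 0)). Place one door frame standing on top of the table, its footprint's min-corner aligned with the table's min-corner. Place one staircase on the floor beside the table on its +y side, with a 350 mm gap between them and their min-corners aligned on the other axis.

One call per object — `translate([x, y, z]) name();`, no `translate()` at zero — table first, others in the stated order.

table();
translate([0, 0, 744]) door_frame();
translate([0, 1257, 0]) staircase();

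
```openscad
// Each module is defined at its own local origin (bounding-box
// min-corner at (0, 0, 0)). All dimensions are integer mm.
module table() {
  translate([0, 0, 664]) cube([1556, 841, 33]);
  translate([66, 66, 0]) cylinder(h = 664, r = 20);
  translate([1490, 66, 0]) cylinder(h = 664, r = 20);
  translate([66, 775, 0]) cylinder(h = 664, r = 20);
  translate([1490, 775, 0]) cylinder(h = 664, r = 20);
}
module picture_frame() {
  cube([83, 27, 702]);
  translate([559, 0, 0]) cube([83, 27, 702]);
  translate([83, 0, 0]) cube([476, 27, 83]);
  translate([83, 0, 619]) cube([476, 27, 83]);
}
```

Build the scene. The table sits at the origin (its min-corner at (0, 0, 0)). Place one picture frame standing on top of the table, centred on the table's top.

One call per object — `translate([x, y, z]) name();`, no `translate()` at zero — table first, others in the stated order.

table();
translate([457, 407, 697]) picture_frame();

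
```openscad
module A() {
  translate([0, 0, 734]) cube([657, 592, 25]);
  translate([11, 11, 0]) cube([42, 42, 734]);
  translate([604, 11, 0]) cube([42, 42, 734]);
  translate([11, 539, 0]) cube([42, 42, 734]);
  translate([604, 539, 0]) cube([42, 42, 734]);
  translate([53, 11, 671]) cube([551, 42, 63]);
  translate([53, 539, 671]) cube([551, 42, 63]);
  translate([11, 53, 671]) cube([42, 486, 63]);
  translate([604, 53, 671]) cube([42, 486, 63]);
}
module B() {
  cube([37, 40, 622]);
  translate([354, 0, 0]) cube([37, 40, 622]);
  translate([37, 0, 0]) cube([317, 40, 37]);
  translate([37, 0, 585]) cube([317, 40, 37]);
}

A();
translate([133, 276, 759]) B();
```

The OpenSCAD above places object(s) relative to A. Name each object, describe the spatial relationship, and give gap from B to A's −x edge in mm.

The picture frame's min-x is at 133; the table's min-x is 0; gap = 133 mm.

A is a table. B is a picture frame. The picture frame is on top of the table, centred. The gap from the picture frame to the table's −x edge is 133 mm.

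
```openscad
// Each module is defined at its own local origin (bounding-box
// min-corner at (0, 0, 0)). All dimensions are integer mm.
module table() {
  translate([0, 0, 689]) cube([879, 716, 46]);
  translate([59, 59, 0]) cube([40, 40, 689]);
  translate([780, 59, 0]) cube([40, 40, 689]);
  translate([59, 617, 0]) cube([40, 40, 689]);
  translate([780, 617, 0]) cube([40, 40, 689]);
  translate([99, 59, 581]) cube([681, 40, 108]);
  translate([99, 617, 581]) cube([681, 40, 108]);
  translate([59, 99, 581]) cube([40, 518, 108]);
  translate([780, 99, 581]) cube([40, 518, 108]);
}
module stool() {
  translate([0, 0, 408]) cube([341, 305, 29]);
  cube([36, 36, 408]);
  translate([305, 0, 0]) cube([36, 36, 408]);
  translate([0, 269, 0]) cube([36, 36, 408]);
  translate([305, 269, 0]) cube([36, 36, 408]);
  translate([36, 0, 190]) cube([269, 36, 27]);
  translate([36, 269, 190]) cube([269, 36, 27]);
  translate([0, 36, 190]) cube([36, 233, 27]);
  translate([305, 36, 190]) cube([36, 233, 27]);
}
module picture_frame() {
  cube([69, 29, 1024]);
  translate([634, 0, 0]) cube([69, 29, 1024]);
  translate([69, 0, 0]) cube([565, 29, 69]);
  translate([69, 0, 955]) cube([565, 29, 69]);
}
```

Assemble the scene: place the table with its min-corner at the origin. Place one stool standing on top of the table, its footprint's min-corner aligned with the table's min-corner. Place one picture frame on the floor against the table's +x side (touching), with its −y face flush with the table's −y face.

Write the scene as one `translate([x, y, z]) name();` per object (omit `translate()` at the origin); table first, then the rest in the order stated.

table();
translate([0, 0, 735]) stool();
translate([879, 0, 0]) picture_frame();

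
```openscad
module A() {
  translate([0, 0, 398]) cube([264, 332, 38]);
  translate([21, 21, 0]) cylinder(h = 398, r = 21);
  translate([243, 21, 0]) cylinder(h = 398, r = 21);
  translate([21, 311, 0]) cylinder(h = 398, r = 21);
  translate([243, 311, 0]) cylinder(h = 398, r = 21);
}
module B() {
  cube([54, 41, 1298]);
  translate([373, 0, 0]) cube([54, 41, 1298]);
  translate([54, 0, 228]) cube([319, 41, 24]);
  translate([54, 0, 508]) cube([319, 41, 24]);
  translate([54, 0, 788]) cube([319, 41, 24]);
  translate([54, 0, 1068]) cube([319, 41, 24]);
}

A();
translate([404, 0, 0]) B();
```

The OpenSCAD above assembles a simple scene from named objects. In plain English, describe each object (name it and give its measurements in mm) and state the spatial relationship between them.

A is a simple wooden stool: a rectangular seat 264 mm (x) by 332 mm (y), 38 mm thick, top face at z = 436 mm, on four round legs, each 42 mm in diameter. The legs rest on z = 0, each leg's axis is inset half a diameter from the nearest pair of seat edges (so the leg's bounding box is flush with the corner).

B is a straight ladder. Two 54×41 mm vertical rails, 1298 mm tall, stand 427 mm apart (outside-to-outside) with their front faces coplanar on the −y side. 4 rungs, each 41 mm deep and 24 mm tall, span between the inner faces of the rails, front faces flush with the rails. The lowest rung's underside is at z = 228 mm and rungs are spaced 280 mm apart (underside to underside).

The ladder is on the floor beside the stool on its +x side.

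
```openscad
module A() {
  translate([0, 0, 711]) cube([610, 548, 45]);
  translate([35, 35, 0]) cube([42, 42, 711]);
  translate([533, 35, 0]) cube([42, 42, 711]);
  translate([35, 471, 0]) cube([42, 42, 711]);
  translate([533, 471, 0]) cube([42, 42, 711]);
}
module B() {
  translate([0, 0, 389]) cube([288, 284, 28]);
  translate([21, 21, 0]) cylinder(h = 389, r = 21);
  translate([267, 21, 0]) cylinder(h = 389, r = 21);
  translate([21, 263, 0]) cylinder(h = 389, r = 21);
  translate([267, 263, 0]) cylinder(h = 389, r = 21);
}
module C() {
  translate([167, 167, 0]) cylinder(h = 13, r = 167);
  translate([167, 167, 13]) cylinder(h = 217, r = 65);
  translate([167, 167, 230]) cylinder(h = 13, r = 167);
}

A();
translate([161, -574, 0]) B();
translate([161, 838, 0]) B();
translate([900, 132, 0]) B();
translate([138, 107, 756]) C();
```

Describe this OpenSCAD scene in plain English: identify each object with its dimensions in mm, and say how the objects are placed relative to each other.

A is a table: top 610 mm (x) × 548 mm (y), 45 mm thick, upper face at z = 756 mm, on four 42×42 mm square legs, each inset 35 mm from the nearest pair of top edges, running from z = 0 to the bottom of the top.

B is a four-legged stool. The seat is a 288×284×28 mm slab whose top surface is at z = 417 mm; four round legs, each 42 mm in diameter, run from the floor (z = 0) to the underside of the seat, each leg's axis is inset half a diameter from the nearest pair of seat edges (so the leg's bounding box is flush with the corner).

C is a spool: two coaxial disc flanges of radius 167 mm and thickness 13 mm, joined by a core cylinder of radius 65 mm and height 217 mm. The lower flange rests on z = 0 and the three cylinders share a vertical axis.

Three stools sit around the table at the −y, +y, +x sides. The spool is on top of the table, centred.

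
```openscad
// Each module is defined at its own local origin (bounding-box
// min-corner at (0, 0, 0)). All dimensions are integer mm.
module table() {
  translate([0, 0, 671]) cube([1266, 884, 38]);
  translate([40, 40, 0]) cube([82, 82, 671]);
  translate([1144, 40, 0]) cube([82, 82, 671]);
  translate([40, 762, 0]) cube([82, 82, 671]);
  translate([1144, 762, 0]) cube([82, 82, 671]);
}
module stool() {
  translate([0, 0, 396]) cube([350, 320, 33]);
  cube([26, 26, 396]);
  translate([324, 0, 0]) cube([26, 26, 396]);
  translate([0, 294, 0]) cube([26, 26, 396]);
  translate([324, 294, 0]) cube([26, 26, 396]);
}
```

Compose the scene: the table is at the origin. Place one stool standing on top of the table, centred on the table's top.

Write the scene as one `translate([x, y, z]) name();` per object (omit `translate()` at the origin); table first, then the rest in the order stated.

table();
translate([458, 282, 709]) stool();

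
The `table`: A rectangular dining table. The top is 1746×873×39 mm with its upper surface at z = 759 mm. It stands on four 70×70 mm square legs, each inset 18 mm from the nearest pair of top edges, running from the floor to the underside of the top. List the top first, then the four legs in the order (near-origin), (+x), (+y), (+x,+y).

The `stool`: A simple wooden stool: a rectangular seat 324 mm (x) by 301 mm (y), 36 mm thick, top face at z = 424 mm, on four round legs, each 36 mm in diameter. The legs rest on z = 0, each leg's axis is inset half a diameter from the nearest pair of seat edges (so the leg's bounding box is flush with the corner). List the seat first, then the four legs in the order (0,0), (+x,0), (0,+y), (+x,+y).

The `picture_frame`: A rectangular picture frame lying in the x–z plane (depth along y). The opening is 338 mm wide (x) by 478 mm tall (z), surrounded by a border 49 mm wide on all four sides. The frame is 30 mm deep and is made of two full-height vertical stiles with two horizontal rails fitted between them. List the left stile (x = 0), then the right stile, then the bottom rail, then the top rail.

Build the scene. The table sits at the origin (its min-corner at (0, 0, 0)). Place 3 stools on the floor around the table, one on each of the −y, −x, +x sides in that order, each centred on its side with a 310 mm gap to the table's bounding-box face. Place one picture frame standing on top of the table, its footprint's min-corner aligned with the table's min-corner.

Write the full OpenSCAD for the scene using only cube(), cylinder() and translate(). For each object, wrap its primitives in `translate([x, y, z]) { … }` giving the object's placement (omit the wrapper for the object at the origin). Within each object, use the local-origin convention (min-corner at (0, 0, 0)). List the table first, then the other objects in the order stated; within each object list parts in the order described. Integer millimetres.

translate([0, 0, 720]) cube([1746, 873, 39]);
translate([18, 18, 0]) cube([70, 70, 720]);
translate([1658, 18, 0]) cube([70, 70, 720]);
translate([18, 785, 0]) cube([70, 70, 720]);
translate([1658, 785, 0]) cube([70, 70, 720]);
translate([711, -611, 0]) {
  translate([0, 0, 388]) cube([324, 301, 36]);
  translate([18, 18, 0]) cylinder(h = 388, r = 18);
  translate([306, 18, 0]) cylinder(h = 388, r = 18);
  translate([18, 283, 0]) cylinder(h = 388, r = 18);
  translate([306, 283, 0]) cylinder(h = 388, r = 18);
}
translate([-634, 286, 0]) {
  translate([0, 0, 388]) cube([324, 301, 36]);
  translate([18, 18, 0]) cylinder(h = 388, r = 18);
  translate([306, 18, 0]) cylinder(h = 388, r = 18);
  translate([18, 283, 0]) cylinder(h = 388, r = 18);
  translate([306, 283, 0]) cylinder(h = 388, r = 18);
}
translate([2056, 286, 0]) {
  translate([0, 0, 388]) cube([324, 301, 36]);
  translate([18, 18, 0]) cylinder(h = 388, r = 18);
  translate([306, 18, 0]) cylinder(h = 388, r = 18);
  translate([18, 283, 0]) cylinder(h = 388, r = 18);
  translate([306, 283, 0]) cylinder(h = 388, r = 18);
}
translate([0, 0, 759]) {
  cube([49, 30, 576]);
  translate([387, 0, 0]) cube([49, 30, 576]);
  translate([49, 0, 0]) cube([338, 30, 49]);
  translate([49, 0, 527]) cube([338, 30, 49]);
}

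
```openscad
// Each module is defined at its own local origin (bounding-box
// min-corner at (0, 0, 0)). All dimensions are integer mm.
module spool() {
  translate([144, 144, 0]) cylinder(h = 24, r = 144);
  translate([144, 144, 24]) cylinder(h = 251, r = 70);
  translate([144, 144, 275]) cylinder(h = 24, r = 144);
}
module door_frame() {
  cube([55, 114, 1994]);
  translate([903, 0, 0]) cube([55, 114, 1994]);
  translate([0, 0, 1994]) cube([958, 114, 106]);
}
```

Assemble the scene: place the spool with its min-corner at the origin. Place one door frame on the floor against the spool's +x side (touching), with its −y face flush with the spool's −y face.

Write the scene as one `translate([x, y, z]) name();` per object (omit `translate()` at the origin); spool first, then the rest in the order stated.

spool();
translate([288, 0, 0]) door_frame();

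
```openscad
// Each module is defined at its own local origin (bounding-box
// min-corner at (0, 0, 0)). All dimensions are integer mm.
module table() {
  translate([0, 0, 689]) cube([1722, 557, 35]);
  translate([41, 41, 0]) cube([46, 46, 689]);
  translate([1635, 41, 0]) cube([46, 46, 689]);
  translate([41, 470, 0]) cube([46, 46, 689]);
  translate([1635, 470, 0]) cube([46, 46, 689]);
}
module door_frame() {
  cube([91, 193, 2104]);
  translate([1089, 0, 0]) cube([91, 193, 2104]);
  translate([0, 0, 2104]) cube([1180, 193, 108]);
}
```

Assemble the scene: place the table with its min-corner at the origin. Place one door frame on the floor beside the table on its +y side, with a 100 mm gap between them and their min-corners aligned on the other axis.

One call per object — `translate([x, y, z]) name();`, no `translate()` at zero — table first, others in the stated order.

table();
translate([0, 657, 0]) door_frame();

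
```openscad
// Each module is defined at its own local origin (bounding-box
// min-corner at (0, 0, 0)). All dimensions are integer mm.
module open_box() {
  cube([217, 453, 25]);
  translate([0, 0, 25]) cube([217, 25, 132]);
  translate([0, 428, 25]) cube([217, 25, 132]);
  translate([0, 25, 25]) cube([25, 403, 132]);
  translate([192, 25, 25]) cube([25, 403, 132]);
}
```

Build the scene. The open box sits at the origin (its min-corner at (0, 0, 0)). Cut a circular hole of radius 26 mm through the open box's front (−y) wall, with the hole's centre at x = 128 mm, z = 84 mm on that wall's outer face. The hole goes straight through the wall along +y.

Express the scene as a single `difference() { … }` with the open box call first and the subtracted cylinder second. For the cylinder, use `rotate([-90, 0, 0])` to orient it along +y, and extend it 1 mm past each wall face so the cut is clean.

difference() {
  open_box();
  translate([128, -1, 84]) rotate([-90, 0, 0]) cylinder(h = 27, r = 26);
}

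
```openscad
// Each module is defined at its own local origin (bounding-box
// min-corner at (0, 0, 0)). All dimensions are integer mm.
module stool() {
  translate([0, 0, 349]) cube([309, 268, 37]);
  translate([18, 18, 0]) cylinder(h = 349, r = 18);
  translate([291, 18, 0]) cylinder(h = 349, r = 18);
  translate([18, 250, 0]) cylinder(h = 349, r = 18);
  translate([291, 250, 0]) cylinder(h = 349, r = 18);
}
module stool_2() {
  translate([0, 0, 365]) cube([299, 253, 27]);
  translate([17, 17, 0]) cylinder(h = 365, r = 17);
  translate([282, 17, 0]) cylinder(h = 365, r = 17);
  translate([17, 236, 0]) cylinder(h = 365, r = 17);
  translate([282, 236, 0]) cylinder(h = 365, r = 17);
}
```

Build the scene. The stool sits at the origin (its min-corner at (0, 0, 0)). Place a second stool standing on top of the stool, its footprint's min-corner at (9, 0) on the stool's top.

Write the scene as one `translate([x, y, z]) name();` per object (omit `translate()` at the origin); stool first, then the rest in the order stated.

stool();
translate([9, 0, 386]) stool_2();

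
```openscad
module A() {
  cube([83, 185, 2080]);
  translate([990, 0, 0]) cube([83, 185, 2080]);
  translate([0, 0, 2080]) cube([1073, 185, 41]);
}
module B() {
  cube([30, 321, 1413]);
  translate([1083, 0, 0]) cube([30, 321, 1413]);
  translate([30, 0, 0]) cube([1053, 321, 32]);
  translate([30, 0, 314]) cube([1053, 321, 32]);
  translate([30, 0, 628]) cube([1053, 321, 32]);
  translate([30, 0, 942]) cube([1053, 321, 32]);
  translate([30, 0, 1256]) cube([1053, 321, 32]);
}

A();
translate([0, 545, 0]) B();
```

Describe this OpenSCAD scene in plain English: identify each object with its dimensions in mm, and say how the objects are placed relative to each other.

A is a door frame. The clear opening is 907 mm wide and 2080 mm high. Two 83 mm wide jambs, 185 mm deep, stand either side of the opening from the floor to the top of the opening. A 41 mm thick head sits across the top of both jambs, spanning the full outside width of the frame.

B is an open bookshelf. Two side panels, each 30 mm thick, 321 mm deep and 1413 mm tall, stand 1113 mm apart (outside-to-outside). Between them sit 5 shelves, each 32 mm thick and 321 mm deep, spanning the full gap between the sides. The bottom shelf rests on the floor (its underside at z = 0) and the clear gap between one shelf's top and the next shelf's underside is 282 mm.

The bookshelf is on the floor beside the door frame on its +y side.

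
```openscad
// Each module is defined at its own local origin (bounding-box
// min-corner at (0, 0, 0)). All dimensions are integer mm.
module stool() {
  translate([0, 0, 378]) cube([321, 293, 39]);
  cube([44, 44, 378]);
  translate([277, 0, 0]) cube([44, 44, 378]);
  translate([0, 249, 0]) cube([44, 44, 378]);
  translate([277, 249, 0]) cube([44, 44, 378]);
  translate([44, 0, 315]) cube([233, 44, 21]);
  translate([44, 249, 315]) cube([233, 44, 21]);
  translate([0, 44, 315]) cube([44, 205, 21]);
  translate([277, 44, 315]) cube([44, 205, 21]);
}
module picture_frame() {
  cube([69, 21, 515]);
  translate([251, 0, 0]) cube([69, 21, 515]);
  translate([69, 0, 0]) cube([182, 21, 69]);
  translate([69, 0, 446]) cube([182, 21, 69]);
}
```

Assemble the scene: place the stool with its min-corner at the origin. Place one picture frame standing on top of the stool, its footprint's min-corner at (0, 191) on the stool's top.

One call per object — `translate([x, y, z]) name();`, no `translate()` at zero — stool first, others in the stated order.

stool();
translate([0, 191, 417]) picture_frame();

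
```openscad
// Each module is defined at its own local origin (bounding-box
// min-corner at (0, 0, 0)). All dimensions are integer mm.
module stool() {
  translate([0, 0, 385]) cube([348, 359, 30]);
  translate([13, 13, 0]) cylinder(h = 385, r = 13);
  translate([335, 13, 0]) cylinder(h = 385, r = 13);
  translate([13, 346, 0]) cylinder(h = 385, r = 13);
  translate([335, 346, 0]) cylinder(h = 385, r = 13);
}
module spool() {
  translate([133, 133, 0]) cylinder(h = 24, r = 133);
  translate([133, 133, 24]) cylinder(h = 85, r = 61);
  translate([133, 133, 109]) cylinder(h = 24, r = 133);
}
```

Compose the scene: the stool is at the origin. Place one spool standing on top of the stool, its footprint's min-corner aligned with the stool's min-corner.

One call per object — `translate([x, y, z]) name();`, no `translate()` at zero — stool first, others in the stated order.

stool();
translate([0, 0, 415]) spool();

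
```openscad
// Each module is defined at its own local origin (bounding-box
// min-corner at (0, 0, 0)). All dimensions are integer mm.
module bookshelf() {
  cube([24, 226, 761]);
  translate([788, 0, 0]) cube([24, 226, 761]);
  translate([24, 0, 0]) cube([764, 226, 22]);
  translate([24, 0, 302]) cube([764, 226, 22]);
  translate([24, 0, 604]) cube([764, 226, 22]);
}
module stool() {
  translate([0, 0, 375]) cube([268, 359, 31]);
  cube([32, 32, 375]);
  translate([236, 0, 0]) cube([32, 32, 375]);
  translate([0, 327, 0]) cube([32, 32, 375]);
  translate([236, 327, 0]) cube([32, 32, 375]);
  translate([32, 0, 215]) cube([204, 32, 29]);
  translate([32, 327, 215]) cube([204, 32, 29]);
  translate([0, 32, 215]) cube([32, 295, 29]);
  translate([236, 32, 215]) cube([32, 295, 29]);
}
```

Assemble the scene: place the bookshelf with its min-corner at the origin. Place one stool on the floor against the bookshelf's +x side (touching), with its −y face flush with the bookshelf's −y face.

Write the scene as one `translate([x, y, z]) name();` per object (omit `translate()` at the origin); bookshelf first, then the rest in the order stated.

bookshelf();
translate([812, 0, 0]) stool();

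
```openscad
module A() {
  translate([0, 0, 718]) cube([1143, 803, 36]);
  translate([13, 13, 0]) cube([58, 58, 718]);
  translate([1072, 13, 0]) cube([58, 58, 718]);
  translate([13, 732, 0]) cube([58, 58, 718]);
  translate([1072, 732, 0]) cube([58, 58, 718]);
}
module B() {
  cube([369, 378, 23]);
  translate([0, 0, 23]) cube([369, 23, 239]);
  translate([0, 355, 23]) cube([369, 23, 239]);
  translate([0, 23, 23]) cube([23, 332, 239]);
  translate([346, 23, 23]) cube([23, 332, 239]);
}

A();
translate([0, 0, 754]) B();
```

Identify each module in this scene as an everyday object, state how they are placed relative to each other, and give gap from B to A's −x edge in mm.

The open box's min-x is at 0; the table's min-x is 0; gap = 0 mm.

A is a table. B is an open box. The open box is on top of the table. The gap from the open box to the table's −x edge is 0 mm.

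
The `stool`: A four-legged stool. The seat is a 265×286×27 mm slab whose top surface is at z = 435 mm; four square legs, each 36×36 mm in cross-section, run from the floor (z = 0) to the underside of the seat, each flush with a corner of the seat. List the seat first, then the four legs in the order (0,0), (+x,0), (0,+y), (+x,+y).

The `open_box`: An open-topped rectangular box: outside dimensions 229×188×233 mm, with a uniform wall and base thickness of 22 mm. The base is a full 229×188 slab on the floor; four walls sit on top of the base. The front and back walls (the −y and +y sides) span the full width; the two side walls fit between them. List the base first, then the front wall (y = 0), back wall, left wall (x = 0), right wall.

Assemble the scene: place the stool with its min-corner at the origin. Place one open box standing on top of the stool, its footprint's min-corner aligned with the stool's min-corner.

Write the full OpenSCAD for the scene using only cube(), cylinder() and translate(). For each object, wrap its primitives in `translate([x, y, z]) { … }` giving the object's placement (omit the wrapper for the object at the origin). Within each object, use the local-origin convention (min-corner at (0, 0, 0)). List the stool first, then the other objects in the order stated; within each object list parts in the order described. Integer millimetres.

translate([0, 0, 408]) cube([265, 286, 27]);
cube([36, 36, 408]);
translate([229, 0, 0]) cube([36, 36, 408]);
translate([0, 250, 0]) cube([36, 36, 408]);
translate([229, 250, 0]) cube([36, 36, 408]);
translate([0, 0, 435]) {
  cube([229, 188, 22]);
  translate([0, 0, 22]) cube([229, 22, 211]);
  translate([0, 166, 22]) cube([229, 22, 211]);
  translate([0, 22, 22]) cube([22, 144, 211]);
  translate([207, 22, 22]) cube([22, 144, 211]);
}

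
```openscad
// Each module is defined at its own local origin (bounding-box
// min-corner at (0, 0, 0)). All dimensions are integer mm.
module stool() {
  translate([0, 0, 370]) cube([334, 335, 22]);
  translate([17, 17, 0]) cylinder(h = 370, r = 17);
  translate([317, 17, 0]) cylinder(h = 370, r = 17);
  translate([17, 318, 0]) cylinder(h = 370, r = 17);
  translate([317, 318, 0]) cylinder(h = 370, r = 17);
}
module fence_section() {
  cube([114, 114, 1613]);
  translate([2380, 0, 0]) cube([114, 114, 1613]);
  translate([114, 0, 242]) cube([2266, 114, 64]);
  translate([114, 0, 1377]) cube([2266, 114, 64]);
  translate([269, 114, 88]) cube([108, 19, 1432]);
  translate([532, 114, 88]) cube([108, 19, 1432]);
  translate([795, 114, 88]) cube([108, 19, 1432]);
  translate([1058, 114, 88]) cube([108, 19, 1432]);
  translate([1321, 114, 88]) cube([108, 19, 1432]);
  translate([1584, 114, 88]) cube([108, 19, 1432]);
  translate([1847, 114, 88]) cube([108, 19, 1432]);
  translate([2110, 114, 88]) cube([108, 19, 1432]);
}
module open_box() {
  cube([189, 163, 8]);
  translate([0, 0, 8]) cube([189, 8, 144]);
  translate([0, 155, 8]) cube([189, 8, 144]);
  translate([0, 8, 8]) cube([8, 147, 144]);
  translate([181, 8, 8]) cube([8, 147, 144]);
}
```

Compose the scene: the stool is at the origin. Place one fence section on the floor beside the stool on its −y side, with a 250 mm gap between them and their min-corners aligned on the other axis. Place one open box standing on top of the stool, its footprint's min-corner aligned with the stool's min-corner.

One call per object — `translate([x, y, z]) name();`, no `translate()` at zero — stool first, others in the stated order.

stool();
translate([0, -383, 0]) fence_section();
translate([0, 0, 392]) open_box();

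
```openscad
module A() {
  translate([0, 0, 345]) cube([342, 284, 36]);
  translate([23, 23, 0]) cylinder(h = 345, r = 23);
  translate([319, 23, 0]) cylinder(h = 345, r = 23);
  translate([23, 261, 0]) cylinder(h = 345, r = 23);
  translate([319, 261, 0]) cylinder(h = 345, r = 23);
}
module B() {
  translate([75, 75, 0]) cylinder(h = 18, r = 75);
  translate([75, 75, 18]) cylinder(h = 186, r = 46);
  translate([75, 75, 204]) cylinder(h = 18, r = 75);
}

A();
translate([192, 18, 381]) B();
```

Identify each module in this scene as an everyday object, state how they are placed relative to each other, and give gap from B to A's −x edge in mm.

A is a stool. B is a spool. The spool is on top of the stool. The gap from the spool to the stool's −x edge is 192 mm.

The spool's min-x is at 192; the stool's min-x is 0; gap = 192 mm.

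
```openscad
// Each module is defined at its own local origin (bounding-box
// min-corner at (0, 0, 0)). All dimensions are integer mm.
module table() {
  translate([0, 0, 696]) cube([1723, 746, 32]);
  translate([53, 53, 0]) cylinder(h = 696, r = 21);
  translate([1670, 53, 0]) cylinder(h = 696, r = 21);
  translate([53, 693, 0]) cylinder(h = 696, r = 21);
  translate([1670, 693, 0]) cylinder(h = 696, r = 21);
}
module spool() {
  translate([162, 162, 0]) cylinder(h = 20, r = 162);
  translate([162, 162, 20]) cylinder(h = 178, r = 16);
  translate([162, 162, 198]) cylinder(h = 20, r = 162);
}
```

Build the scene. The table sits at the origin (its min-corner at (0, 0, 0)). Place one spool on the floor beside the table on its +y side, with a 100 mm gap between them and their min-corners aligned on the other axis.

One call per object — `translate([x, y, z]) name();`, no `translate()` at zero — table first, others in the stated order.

table();
translate([0, 846, 0]) spool();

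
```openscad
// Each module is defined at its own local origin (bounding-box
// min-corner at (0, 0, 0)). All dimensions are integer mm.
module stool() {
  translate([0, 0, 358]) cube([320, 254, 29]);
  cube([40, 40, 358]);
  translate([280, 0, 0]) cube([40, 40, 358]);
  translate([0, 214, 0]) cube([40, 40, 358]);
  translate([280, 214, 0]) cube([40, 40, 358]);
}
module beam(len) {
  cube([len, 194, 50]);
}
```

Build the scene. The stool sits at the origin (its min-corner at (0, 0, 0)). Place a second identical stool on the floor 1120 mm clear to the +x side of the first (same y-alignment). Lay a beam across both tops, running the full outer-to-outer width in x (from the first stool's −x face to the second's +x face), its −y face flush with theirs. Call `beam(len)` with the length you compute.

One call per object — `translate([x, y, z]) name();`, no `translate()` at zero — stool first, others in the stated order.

stool();
translate([1440, 0, 0]) stool();
translate([0, 0, 387]) beam(1760);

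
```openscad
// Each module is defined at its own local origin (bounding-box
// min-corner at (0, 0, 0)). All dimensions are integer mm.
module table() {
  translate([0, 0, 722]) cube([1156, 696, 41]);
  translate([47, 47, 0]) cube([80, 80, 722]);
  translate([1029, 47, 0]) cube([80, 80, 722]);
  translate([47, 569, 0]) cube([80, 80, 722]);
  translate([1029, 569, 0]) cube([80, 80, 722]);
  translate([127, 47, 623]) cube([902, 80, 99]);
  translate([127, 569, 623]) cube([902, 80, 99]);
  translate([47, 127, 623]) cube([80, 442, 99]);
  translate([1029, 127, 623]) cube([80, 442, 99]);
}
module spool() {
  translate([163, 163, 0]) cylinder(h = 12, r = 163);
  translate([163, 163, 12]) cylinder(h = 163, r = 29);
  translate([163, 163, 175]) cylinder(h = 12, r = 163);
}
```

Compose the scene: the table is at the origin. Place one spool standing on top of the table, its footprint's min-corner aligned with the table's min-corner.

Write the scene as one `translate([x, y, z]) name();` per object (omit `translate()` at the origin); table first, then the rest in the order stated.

table();
translate([0, 0, 763]) spool();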